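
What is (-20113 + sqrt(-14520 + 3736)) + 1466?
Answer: -18647 + 4*I*sqrt(674) ≈ -18647.0 + 103.85*I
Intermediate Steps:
(-20113 + sqrt(-14520 + 3736)) + 1466 = (-20113 + sqrt(-10784)) + 1466 = (-20113 + 4*I*sqrt(674)) + 1466 = -18647 + 4*I*sqrt(674)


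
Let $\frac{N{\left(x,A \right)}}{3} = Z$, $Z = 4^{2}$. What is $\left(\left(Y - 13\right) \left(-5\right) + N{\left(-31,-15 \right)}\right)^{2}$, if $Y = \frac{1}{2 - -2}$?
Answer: $\frac{199809}{16} \approx 12488.0$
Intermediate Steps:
$Z = 16$
$N{\left(x,A \right)} = 48$ ($N{\left(x,A \right)} = 3 \cdot 16 = 48$)
$Y = \frac{1}{4}$ ($Y = \frac{1}{2 + 2} = \frac{1}{4} \approx 0.25$)
$\left(\left(Y - 13\right) \left(-5\right) + N{\left(-31,-15 \right)}\right)^{2} = \left(\left(\frac{1}{4} - 13\right) \left(-5\right) + 48\right)^{2} = \left(\left(- \frac{51}{4}\right) \left(-5\right) + 48\right)^{2} = \left(\frac{255}{4} + 48\right)^{2} = \left(\frac{447}{4}\right)^{2} = \frac{199809}{16}$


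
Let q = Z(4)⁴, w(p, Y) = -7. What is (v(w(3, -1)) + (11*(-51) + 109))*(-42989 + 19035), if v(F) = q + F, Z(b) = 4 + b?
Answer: -87120698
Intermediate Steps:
q = 4096 (q = (4 + 4)⁴ = 8⁴ = 4096)
v(F) = 4096 + F
(v(w(3, -1)) + (11*(-51) + 109))*(-42989 + 19035) = ((4096 - 7) + (11*(-51) + 109))*(-42989 + 19035) = (4089 + (-561 + 109))*(-23954) = (4089 - 452)*(-23954) = 3637*(-23954) = -87120698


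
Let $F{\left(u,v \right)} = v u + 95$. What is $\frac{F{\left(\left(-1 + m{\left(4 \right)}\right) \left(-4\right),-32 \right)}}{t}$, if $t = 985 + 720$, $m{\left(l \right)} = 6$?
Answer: $\frac{147}{341} \approx 0.43109$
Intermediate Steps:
$F{\left(u,v \right)} = 95 + u v$ ($F{\left(u,v \right)} = u v + 95 = 95 + u v$)
$t = 1705$
$\frac{F{\left(\left(-1 + m{\left(4 \right)}\right) \left(-4\right),-32 \right)}}{t} = \frac{95 + \left(-1 + 6\right) \left(-4\right) \left(-32\right)}{1705} = \left(95 + 5 \left(-4\right) \left(-32\right)\right) \frac{1}{1705} = \left(95 - -640\right) \frac{1}{1705} = \left(95 + 640\right) \frac{1}{1705} = 735 \cdot \frac{1}{1705} = \frac{147}{341}$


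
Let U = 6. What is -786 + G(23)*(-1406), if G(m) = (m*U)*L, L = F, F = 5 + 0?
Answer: -970926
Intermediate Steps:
F = 5
L = 5
G(m) = 30*m (G(m) = (m*6)*5 = (6*m)*5 = 30*m)
-786 + G(23)*(-1406) = -786 + (30*23)*(-1406) = -786 + 690*(-1406) = -786 - 970140 = -970926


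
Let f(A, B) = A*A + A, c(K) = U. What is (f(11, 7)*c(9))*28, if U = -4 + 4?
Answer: 0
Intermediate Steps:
U = 0
c(K) = 0
f(A, B) = A + A**2 (f(A, B) = A**2 + A = A + A**2)
(f(11, 7)*c(9))*28 = ((11*(1 + 11))*0)*28 = ((11*12)*0)*28 = (132*0)*28 = 0*28 = 0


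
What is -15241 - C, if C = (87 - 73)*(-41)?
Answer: -14667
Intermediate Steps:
C = -574 (C = 14*(-41) = -574)
-15241 - C = -15241 - 1*(-574) = -15241 + 574 = -14667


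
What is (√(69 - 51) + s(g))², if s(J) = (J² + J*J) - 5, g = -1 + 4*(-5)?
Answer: 769147 + 5262*√2 ≈ 7.7659e+5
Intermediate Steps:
g = -21 (g = -1 - 20 = -21)
s(J) = -5 + 2*J² (s(J) = (J² + J²) - 5 = 2*J² - 5 = -5 + 2*J²)
(√(69 - 51) + s(g))² = (√(69 - 51) + (-5 + 2*(-21)²))² = (√18 + (-5 + 2*441))² = (3*√2 + (-5 + 882))² = (3*√2 + 877)² = (877 + 3*√2)²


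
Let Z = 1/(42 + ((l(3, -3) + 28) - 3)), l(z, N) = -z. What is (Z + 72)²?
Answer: 21242881/4096 ≈ 5186.3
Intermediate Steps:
Z = 1/64 (Z = 1/(42 + ((-1*3 + 28) - 3)) = 1/(42 + ((-3 + 28) - 3)) = 1/(42 + (25 - 3)) = 1/(42 + 22) = 1/64 ≈ 0.015625)
(Z + 72)² = (1/64 + 72)² = (4609/64)² = 21242881/4096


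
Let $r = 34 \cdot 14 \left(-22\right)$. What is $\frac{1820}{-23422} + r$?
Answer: $- \frac{17519786}{1673} \approx -10472.0$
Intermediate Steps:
$r = -10472$ ($r = 476 \left(-22\right) = -10472$)
$\frac{1820}{-23422} + r = \frac{1820}{-23422} - 10472 = 1820 \left(- \frac{1}{23422}\right) - 10472 = - \frac{130}{1673} - 10472 = - \frac{17519786}{1673}$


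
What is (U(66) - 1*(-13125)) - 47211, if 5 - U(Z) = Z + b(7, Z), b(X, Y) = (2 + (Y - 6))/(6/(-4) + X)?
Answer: -375741/11 ≈ -34158.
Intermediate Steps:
b(X, Y) = (-4 + Y)/(-3/2 + X) (b(X, Y) = (2 + (-6 + Y))/(6*(-1/4) + X) = (-4 + Y)/(-3/2 + X))
U(Z) = 63/11 - 13*Z/11 (U(Z) = 5 - (Z + 2*(-4 + Z)/(-3 + 2*7)) = 5 - (Z + 2*(-4 + Z)/(-3 + 14)) = 5 - (Z + 2*(-4 + Z)/11) = 5 - (Z + 2*(1/11)*(-4 + Z)) = 5 - (Z + (-8/11 + 2*Z/11)) = 5 - (-8/11 + 13*Z/11) = 5 + (8/11 - 13*Z/11) = 63/11 - 13*Z/11)
(U(66) - 1*(-13125)) - 47211 = ((63/11 - 13/11*66) - 1*(-13125)) - 47211 = ((63/11 - 78) + 13125) - 47211 = (-795/11 + 13125) - 47211 = 143580/11 - 47211 = -375741/11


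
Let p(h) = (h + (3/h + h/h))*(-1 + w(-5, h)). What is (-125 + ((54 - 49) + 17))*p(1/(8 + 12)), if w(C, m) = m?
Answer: 2389497/400 ≈ 5973.7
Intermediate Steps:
p(h) = (-1 + h)*(1 + h + 3/h) (p(h) = (h + (3/h + h/h))*(-1 + h) = (h + (3/h + 1))*(-1 + h) = (h + (1 + 3/h))*(-1 + h) = (1 + h + 3/h)*(-1 + h) = (-1 + h)*(1 + h + 3/h))
(-125 + ((54 - 49) + 17))*p(1/(8 + 12)) = (-125 + ((54 - 49) + 17))*(2 + (1/(8 + 12))**2 - 3/(1/(8 + 12))) = (-125 + (5 + 17))*(2 + (1/20)**2 - 3/(1/20)) = (-125 + 22)*(2 + (1/20)**2 - 3/1/20) = -103*(2 + 1/400 - 3*20) = -103*(2 + 1/400 - 60) = -103*(-23199/400) = 2389497/400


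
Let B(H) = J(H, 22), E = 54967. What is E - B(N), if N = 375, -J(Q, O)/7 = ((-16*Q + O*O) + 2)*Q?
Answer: -14419283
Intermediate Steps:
J(Q, O) = -7*Q*(2 + O**2 - 16*Q) (J(Q, O) = -7*((-16*Q + O*O) + 2)*Q = -7*((-16*Q + O**2) + 2)*Q = -7*((O**2 - 16*Q) + 2)*Q = -7*(2 + O**2 - 16*Q)*Q = -7*Q*(2 + O**2 - 16*Q))
B(H) = 7*H*(-486 + 16*H) (B(H) = 7*H*(-2 - 1*22**2 + 16*H) = 7*H*(-2 - 1*484 + 16*H) = 7*H*(-2 - 484 + 16*H) = 7*H*(-486 + 16*H))
E - B(N) = 54967 - 14*375*(-243 + 8*375) = 54967 - 14*375*(-243 + 3000) = 54967 - 14*375*2757 = 54967 - 1*14474250 = 54967 - 14474250 = -14419283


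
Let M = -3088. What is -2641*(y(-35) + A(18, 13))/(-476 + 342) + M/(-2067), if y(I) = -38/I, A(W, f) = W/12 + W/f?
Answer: 1546132787/19388460 ≈ 79.745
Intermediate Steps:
A(W, f) = W/12 + W/f (A(W, f) = W*(1/12) + W/f = W/12 + W/f)
-2641*(y(-35) + A(18, 13))/(-476 + 342) + M/(-2067) = -2641*(-38/(-35) + ((1/12)*18 + 18/13))/(-476 + 342) - 3088/(-2067) = -2641/((-134/(-38*(-1/35) + (3/2 + 18*(1/13))))) - 3088*(-1/2067) = -2641/((-134/(38/35 + (3/2 + 18/13)))) + 3088/2067 = -2641/((-134/(38/35 + 75/26))) + 3088/2067 = -2641/((-134/3613/910)) + 3088/2067 = -2641/((-134*910/3613)) + 3088/2067 = -2641/(-121940/3613) + 3088/2067 = -2641*(-3613/121940) + 3088/2067 = 9541933/121940 + 3088/2067 = 1546132787/19388460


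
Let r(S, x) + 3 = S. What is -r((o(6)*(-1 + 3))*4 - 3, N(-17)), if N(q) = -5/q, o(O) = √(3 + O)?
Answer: -18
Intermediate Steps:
r(S, x) = -3 + S
-r((o(6)*(-1 + 3))*4 - 3, N(-17)) = -(-3 + ((√(3 + 6)*(-1 + 3))*4 - 3)) = -(-3 + ((√9*2)*4 - 3)) = -(-3 + ((3*2)*4 - 3)) = -(-3 + (6*4 - 3)) = -(-3 + (24 - 3)) = -(-3 + 21) = -1*18 = -18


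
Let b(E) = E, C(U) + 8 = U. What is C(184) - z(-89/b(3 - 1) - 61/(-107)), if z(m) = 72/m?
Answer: 1669984/9401 ≈ 177.64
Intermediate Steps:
C(U) = -8 + U
C(184) - z(-89/b(3 - 1) - 61/(-107)) = (-8 + 184) - 72/(-89/(3 - 1) - 61/(-107)) = 176 - 72/(-89/2 - 61*(-1/107)) = 176 - 72/(-89*1/2 + 61/107) = 176 - 72/(-89/2 + 61/107) = 176 - 72/(-9401/214) = 176 - 72*(-214)/9401 = 176 - 1*(-15408/9401) = 176 + 15408/9401 = 1669984/9401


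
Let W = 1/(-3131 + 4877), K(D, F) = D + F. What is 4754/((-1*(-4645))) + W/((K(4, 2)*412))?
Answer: 20518801093/20048340240 ≈ 1.0235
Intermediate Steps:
W = 1/1746 ≈ 0.00057274
4754/((-1*(-4645))) + W/((K(4, 2)*412)) = 4754/((-1*(-4645))) + 1/(1746*(((4 + 2)*412))) = 4754/4645 + 1/(1746*((6*412))) = 4754*(1/4645) + (1/1746)/2472 = 4754/4645 + (1/1746)*(1/2472) = 4754/4645 + 1/4316112 = 20518801093/20048340240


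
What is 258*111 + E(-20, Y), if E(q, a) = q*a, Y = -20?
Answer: 29038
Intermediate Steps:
E(q, a) = a*q
258*111 + E(-20, Y) = 258*111 - 20*(-20) = 28638 + 400 = 29038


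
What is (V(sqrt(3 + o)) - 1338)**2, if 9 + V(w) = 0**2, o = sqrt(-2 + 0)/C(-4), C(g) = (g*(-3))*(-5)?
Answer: 1814409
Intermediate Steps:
C(g) = 15*g (C(g) = -3*g*(-5) = 15*g)
o = -I*sqrt(2)/60 (o = sqrt(-2 + 0)/((15*(-4))) = sqrt(-2)/(-60) = (I*sqrt(2))*(-1/60) = -I*sqrt(2)/60 ≈ -0.02357*I)
V(w) = -9 (V(w) = -9 + 0**2 = -9 + 0 = -9)
(V(sqrt(3 + o)) - 1338)**2 = (-9 - 1338)**2 = (-1347)**2 = 1814409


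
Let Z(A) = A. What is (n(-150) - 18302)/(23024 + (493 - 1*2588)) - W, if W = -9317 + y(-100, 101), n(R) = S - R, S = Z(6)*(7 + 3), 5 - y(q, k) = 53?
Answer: 195981993/20929 ≈ 9364.1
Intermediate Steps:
y(q, k) = -48 (y(q, k) = 5 - 1*53 = 5 - 53 = -48)
S = 60 (S = 6*(7 + 3) = 6*10 = 60)
n(R) = 60 - R
W = -9365 (W = -9317 - 48 = -9365)
(n(-150) - 18302)/(23024 + (493 - 1*2588)) - W = ((60 - 1*(-150)) - 18302)/(23024 + (493 - 1*2588)) - 1*(-9365) = ((60 + 150) - 18302)/(23024 + (493 - 2588)) + 9365 = (210 - 18302)/(23024 - 2095) + 9365 = -18092/20929 + 9365 = 195981993/20929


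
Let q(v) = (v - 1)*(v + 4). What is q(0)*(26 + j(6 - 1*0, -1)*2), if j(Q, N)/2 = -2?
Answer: -72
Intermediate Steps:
j(Q, N) = -4 (j(Q, N) = 2*(-2) = -4)
q(v) = (-1 + v)*(4 + v)
q(0)*(26 + j(6 - 1*0, -1)*2) = (-4 + 0² + 3*0)*(26 - 4*2) = (-4 + 0 + 0)*(26 - 8) = -4*18 = -72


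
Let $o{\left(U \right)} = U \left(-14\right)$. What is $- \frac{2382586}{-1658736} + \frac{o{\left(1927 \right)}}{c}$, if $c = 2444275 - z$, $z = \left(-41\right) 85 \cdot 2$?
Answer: $\frac{2897776319881}{2032984163160} \approx 1.4254$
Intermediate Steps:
$o{\left(U \right)} = - 14 U$
$z = -6970$ ($z = \left(-3485\right) 2 = -6970$)
$c = 2451245$ ($c = 2444275 - -6970 = 2444275 + 6970 = 2451245$)
$- \frac{2382586}{-1658736} + \frac{o{\left(1927 \right)}}{c} = - \frac{2382586}{-1658736} + \frac{\left(-14\right) 1927}{2451245} = \left(-2382586\right) \left(- \frac{1}{1658736}\right) - \frac{26978}{2451245} = \frac{1191293}{829368} - \frac{26978}{2451245} = \frac{2897776319881}{2032984163160}$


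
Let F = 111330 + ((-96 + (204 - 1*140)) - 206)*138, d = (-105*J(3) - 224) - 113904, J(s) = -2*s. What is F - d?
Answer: 191984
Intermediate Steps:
d = -113498 (d = (-(-210)*3 - 224) - 113904 = (-105*(-6) - 224) - 113904 = (630 - 224) - 113904 = 406 - 113904 = -113498)
F = 78486 (F = 111330 + ((-96 + (204 - 140)) - 206)*138 = 111330 + ((-96 + 64) - 206)*138 = 111330 + (-32 - 206)*138 = 111330 - 238*138 = 111330 - 32844 = 78486)
F - d = 78486 - 1*(-113498) = 78486 + 113498 = 191984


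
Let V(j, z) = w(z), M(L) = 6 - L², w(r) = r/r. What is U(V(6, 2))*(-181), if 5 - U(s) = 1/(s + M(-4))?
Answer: -8326/9 ≈ -925.11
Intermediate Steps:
w(r) = 1
V(j, z) = 1
U(s) = 5 - 1/(-10 + s) (U(s) = 5 - 1/(s + (6 - 1*(-4)²)) = 5 - 1/(s + (6 - 1*16)) = 5 - 1/(s + (6 - 16)) = 5 - 1/(s - 10) = 5 - 1/(-10 + s))
U(V(6, 2))*(-181) = ((-51 + 5*1)/(-10 + 1))*(-181) = ((-51 + 5)/(-9))*(-181) = -⅑*(-46)*(-181) = (46/9)*(-181) = -8326/9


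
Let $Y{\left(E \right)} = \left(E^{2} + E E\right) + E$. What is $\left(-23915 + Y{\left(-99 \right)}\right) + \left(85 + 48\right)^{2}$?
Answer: $13277$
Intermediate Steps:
$Y{\left(E \right)} = E + 2 E^{2}$ ($Y{\left(E \right)} = \left(E^{2} + E^{2}\right) + E = 2 E^{2} + E = E + 2 E^{2}$)
$\left(-23915 + Y{\left(-99 \right)}\right) + \left(85 + 48\right)^{2} = \left(-23915 - 99 \left(1 + 2 \left(-99\right)\right)\right) + \left(85 + 48\right)^{2} = \left(-23915 - 99 \left(1 - 198\right)\right) + 133^{2} = \left(-23915 - -19503\right) + 17689 = \left(-23915 + 19503\right) + 17689 = -4412 + 17689 = 13277$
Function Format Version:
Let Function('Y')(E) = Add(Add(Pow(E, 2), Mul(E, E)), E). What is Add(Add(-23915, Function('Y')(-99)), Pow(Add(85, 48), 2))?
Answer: 13277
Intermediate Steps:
Function('Y')(E) = Add(E, Mul(2, Pow(E, 2))) (Function('Y')(E) = Add(Add(Pow(E, 2), Pow(E, 2)), E) = Add(Mul(2, Pow(E, 2)), E) = Add(E, Mul(2, Pow(E, 2))))
Add(Add(-23915, Function('Y')(-99)), Pow(Add(85, 48), 2)) = Add(Add(-23915, Mul(-99, Add(1, Mul(2, -99)))), Pow(Add(85, 48), 2)) = Add(Add(-23915, Mul(-99, Add(1, -198))), Pow(133, 2)) = Add(Add(-23915, Mul(-99, -197)), 17689) = Add(Add(-23915, 19503), 17689) = Add(-4412, 17689) = 13277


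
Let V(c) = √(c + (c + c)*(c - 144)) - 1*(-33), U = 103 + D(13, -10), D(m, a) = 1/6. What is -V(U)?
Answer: -33 - 11*I*√619/3 ≈ -33.0 - 91.226*I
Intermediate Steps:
D(m, a) = ⅙ (D(m, a) = 1*(⅙) = ⅙)
U = 619/6 (U = 103 + ⅙ = 619/6 ≈ 103.17)
V(c) = 33 + √(c + 2*c*(-144 + c)) (V(c) = √(c + (2*c)*(-144 + c)) + 33 = √(c + 2*c*(-144 + c)) + 33 = 33 + √(c + 2*c*(-144 + c)))
-V(U) = -(33 + √(619*(-287 + 2*(619/6))/6)) = -(33 + √(619*(-287 + 619/3)/6)) = -(33 + √((619/6)*(-242/3))) = -(33 + √(-74899/9)) = -(33 + 11*I*√619/3) = -33 - 11*I*√619/3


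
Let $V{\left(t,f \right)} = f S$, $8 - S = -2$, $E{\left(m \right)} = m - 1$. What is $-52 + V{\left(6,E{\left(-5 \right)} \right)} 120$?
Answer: $-7252$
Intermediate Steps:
$E{\left(m \right)} = -1 + m$ ($E{\left(m \right)} = m - 1 = -1 + m$)
$S = 10$ ($S = 8 - -2 = 8 + 2 = 10$)
$V{\left(t,f \right)} = 10 f$ ($V{\left(t,f \right)} = f 10 = 10 f$)
$-52 + V{\left(6,E{\left(-5 \right)} \right)} 120 = -52 + 10 \left(-1 - 5\right) 120 = -52 + 10 \left(-6\right) 120 = -52 - 7200 = -7252$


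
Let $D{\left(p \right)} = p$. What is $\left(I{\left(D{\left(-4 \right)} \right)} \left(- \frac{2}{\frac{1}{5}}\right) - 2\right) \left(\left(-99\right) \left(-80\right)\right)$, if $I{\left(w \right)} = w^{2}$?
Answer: $-1283040$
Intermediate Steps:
$\left(I{\left(D{\left(-4 \right)} \right)} \left(- \frac{2}{\frac{1}{5}}\right) - 2\right) \left(\left(-99\right) \left(-80\right)\right) = \left(\left(-4\right)^{2} \left(- \frac{2}{\frac{1}{5}}\right) - 2\right) \left(\left(-99\right) \left(-80\right)\right) = \left(16 \left(- 2 \frac{1}{\frac{1}{5}}\right) - 2\right) 7920 = \left(16 \left(\left(-2\right) 5\right) - 2\right) 7920 = \left(16 \left(-10\right) - 2\right) 7920 = \left(-160 - 2\right) 7920 = \left(-162\right) 7920 = -1283040$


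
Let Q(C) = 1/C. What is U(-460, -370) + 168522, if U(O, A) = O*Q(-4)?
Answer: 168637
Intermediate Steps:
U(O, A) = -O/4 (U(O, A) = O/(-4) = O*(-1/4) = -O/4)
U(-460, -370) + 168522 = -1/4*(-460) + 168522 = 115 + 168522 = 168637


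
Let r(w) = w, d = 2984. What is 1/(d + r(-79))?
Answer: 1/2905 ≈ 0.00034423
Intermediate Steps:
1/(d + r(-79)) = 1/(2984 - 79) = 1/2905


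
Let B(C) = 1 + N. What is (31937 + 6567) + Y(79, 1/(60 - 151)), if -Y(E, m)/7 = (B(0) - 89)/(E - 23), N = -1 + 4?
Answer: 308117/8 ≈ 38515.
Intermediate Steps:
N = 3
B(C) = 4 (B(C) = 1 + 3 = 4)
Y(E, m) = 595/(-23 + E) (Y(E, m) = -7*(4 - 89)/(E - 23) = -(-595)/(-23 + E) = 595/(-23 + E))
(31937 + 6567) + Y(79, 1/(60 - 151)) = (31937 + 6567) + 595/(-23 + 79) = 38504 + 595/56 = 38504 + 595*(1/56) = 38504 + 85/8 = 308117/8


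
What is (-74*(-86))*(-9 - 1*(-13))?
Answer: 25456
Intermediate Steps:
(-74*(-86))*(-9 - 1*(-13)) = 6364*(-9 + 13) = 6364*4 = 25456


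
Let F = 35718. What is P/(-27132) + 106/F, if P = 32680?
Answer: -851161/708407 ≈ -1.2015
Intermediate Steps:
P/(-27132) + 106/F = 32680/(-27132) + 106/35718 = 32680*(-1/27132) + 106*(1/35718) = -430/357 + 53/17859 = -851161/708407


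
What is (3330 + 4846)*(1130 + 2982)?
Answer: 33619712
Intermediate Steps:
(3330 + 4846)*(1130 + 2982) = 8176*4112 = 33619712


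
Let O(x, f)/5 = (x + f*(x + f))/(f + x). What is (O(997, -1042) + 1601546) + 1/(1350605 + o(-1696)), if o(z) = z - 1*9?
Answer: 19378333820309/12140100 ≈ 1.5962e+6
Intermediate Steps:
o(z) = -9 + z (o(z) = z - 9 = -9 + z)
O(x, f) = 5*(x + f*(f + x))/(f + x) (O(x, f) = 5*((x + f*(x + f))/(f + x)) = 5*((x + f*(f + x))/(f + x)) = 5*(x + f*(f + x))/(f + x))
(O(997, -1042) + 1601546) + 1/(1350605 + o(-1696)) = (5*(997 + (-1042)**2 - 1042*997)/(-1042 + 997) + 1601546) + 1/(1350605 + (-9 - 1696)) = (5*(997 + 1085764 - 1038874)/(-45) + 1601546) + 1/(1350605 - 1705) = (5*(-1/45)*47887 + 1601546) + 1/1348900 = (-47887/9 + 1601546) + 1/1348900 = 14366027/9 + 1/1348900 = 19378333820309/12140100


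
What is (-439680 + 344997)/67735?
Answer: -94683/67735 ≈ -1.3978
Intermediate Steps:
(-439680 + 344997)/67735 = -94683*1/67735 = -94683/67735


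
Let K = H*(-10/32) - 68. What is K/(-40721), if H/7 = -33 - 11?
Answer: -113/162884 ≈ -0.00069374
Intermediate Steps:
H = -308 (H = 7*(-33 - 11) = 7*(-44) = -308)
K = 113/4 (K = -(-3080)/32 - 68 = -308*(-5/16) - 68 = 385/4 - 68 = 113/4 ≈ 28.250)
K/(-40721) = (113/4)/(-40721) = (113/4)*(-1/40721) = -113/162884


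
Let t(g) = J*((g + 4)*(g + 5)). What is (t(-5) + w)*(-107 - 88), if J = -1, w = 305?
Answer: -59475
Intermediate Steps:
t(g) = -(4 + g)*(5 + g) (t(g) = -(g + 4)*(g + 5) = -(4 + g)*(5 + g))
(t(-5) + w)*(-107 - 88) = ((-20 - 1*(-5)**2 - 9*(-5)) + 305)*(-107 - 88) = ((-20 - 1*25 + 45) + 305)*(-195) = ((-20 - 25 + 45) + 305)*(-195) = (0 + 305)*(-195) = 305*(-195) = -59475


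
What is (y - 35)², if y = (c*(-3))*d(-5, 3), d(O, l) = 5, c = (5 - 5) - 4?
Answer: 625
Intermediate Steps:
c = -4 (c = 0 - 4 = -4)
y = 60 (y = -4*(-3)*5 = 12*5 = 60)
(y - 35)² = (60 - 35)² = 25² = 625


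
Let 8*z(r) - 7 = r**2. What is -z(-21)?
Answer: -56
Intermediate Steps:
z(r) = 7/8 + r**2/8
-z(-21) = -(7/8 + (1/8)*(-21)**2) = -(7/8 + (1/8)*441) = -(7/8 + 441/8) = -1*56 = -56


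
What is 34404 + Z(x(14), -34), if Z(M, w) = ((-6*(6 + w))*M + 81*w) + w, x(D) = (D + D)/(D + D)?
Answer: 31784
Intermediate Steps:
x(D) = 1 (x(D) = (2*D)/((2*D)) = (2*D)*(1/(2*D)) = 1)
Z(M, w) = 82*w + M*(-36 - 6*w) (Z(M, w) = ((-36 - 6*w)*M + 81*w) + w = (M*(-36 - 6*w) + 81*w) + w = (81*w + M*(-36 - 6*w)) + w = 82*w + M*(-36 - 6*w))
34404 + Z(x(14), -34) = 34404 + (-36*1 + 82*(-34) - 6*1*(-34)) = 34404 + (-36 - 2788 + 204) = 34404 - 2620 = 31784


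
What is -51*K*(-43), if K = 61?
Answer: 133773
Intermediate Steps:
-51*K*(-43) = -51*61*(-43) = -3111*(-43) = 133773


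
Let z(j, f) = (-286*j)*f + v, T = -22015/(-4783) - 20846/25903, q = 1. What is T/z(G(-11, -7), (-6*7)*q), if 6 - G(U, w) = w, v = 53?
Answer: 470548127/19353365500241 ≈ 2.4314e-5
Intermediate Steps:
G(U, w) = 6 - w
T = 470548127/123894049 (T = -22015*(-1/4783) - 20846*1/25903 = 22015/4783 - 20846/25903 = 470548127/123894049 ≈ 3.7980)
z(j, f) = 53 - 286*f*j (z(j, f) = (-286*j)*f + 53 = -286*f*j + 53 = 53 - 286*f*j)
T/z(G(-11, -7), (-6*7)*q) = 470548127/(123894049*(53 - 286*-6*7*1*(6 - 1*(-7)))) = 470548127/(123894049*(53 - 286*(-42*1)*(6 + 7))) = 470548127/(123894049*(53 - 286*(-42)*13)) = 470548127/(123894049*(53 + 156156)) = (470548127/123894049)/156209 = (470548127/123894049)*(1/156209) = 470548127/19353365500241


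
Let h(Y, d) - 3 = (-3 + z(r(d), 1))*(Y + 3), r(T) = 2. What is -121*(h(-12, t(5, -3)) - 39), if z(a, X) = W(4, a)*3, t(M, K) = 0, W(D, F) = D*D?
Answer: 53361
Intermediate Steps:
W(D, F) = D²
z(a, X) = 48 (z(a, X) = 4²*3 = 16*3 = 48)
h(Y, d) = 138 + 45*Y (h(Y, d) = 3 + (-3 + 48)*(Y + 3) = 3 + 45*(3 + Y) = 3 + (135 + 45*Y) = 138 + 45*Y)
-121*(h(-12, t(5, -3)) - 39) = -121*((138 + 45*(-12)) - 39) = -121*((138 - 540) - 39) = -121*(-402 - 39) = -121*(-441) = 53361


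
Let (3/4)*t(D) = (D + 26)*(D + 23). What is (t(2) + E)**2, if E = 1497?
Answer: 53158681/9 ≈ 5.9065e+6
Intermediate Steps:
t(D) = 4*(23 + D)*(26 + D)/3 (t(D) = 4*((D + 26)*(D + 23))/3 = 4*((26 + D)*(23 + D))/3 = 4*((23 + D)*(26 + D))/3 = 4*(23 + D)*(26 + D)/3)
(t(2) + E)**2 = ((2392/3 + (4/3)*2**2 + (196/3)*2) + 1497)**2 = ((2392/3 + (4/3)*4 + 392/3) + 1497)**2 = ((2392/3 + 16/3 + 392/3) + 1497)**2 = (2800/3 + 1497)**2 = (7291/3)**2 = 53158681/9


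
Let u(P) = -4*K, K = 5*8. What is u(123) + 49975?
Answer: 49815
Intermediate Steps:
K = 40
u(P) = -160 (u(P) = -4*40 = -160)
u(123) + 49975 = -160 + 49975 = 49815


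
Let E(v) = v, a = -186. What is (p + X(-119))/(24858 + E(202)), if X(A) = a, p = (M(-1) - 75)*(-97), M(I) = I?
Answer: 3593/12530 ≈ 0.28675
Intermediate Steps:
p = 7372 (p = (-1 - 75)*(-97) = -76*(-97) = 7372)
X(A) = -186
(p + X(-119))/(24858 + E(202)) = (7372 - 186)/(24858 + 202) = 7186/25060 = 7186*(1/25060) = 3593/12530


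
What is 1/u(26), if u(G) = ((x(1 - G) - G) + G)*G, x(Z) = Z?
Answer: -1/650 ≈ -0.0015385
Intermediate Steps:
u(G) = G*(1 - G) (u(G) = (((1 - G) - G) + G)*G = ((1 - 2*G) + G)*G = (1 - G)*G = G*(1 - G))
1/u(26) = 1/(26*(1 - 1*26)) = 1/(26*(1 - 26)) = 1/(26*(-25)) = 1/(-650) = -1/650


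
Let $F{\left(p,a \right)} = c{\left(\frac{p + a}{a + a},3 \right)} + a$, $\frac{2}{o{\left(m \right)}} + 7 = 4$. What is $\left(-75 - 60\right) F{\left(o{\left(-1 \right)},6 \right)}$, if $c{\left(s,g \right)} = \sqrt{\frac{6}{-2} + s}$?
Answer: $-810 - 45 i \sqrt{23} \approx -810.0 - 215.81 i$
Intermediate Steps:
$o{\left(m \right)} = - \frac{2}{3}$ ($o{\left(m \right)} = \frac{2}{-7 + 4} = \frac{2}{-3} = 2 \left(- \frac{1}{3}\right) = - \frac{2}{3}$)
$c{\left(s,g \right)} = \sqrt{-3 + s}$ ($c{\left(s,g \right)} = \sqrt{6 \left(- \frac{1}{2}\right) + s} = \sqrt{-3 + s}$)
$F{\left(p,a \right)} = a + \sqrt{-3 + \frac{a + p}{2 a}}$ ($F{\left(p,a \right)} = \sqrt{-3 + \frac{p + a}{a + a}} + a = \sqrt{-3 + \frac{a + p}{2 a}} + a = a + \sqrt{-3 + \frac{a + p}{2 a}}$)
$\left(-75 - 60\right) F{\left(o{\left(-1 \right)},6 \right)} = \left(-75 - 60\right) \left(6 + \frac{\sqrt{-10 + 2 \left(- \frac{2}{3}\right) \frac{1}{6}}}{2}\right) = - 135 \left(6 + \frac{\sqrt{-10 + 2 \left(- \frac{2}{3}\right) \frac{1}{6}}}{2}\right) = - 135 \left(6 + \frac{\sqrt{-10 - \frac{2}{9}}}{2}\right) = - 135 \left(6 + \frac{\sqrt{- \frac{92}{9}}}{2}\right) = - 135 \left(6 + \frac{\frac{2}{3} i \sqrt{23}}{2}\right) = - 135 \left(6 + \frac{i \sqrt{23}}{3}\right) = -810 - 45 i \sqrt{23}$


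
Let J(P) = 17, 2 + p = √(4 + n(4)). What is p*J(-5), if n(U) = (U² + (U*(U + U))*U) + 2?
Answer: -34 + 85*√6 ≈ 174.21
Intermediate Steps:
n(U) = 2 + U² + 2*U³ (n(U) = (U² + (U*(2*U))*U) + 2 = (U² + (2*U²)*U) + 2 = (U² + 2*U³) + 2 = 2 + U² + 2*U³)
p = -2 + 5*√6 (p = -2 + √(4 + (2 + 4² + 2*4³)) = -2 + √(4 + (2 + 16 + 2*64)) = -2 + √(4 + (2 + 16 + 128)) = -2 + √(4 + 146) = -2 + √150 = -2 + 5*√6 ≈ 10.247)
p*J(-5) = (-2 + 5*√6)*17 = -34 + 85*√6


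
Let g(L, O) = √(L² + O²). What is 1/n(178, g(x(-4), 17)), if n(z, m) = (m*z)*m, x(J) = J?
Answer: 1/54290 ≈ 1.8420e-5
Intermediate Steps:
n(z, m) = z*m²
1/n(178, g(x(-4), 17)) = 1/(178*(√((-4)² + 17²))²) = 1/(178*(√(16 + 289))²) = 1/(178*(√305)²) = 1/(178*305) = 1/54290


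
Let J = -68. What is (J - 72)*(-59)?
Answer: 8260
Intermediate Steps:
(J - 72)*(-59) = (-68 - 72)*(-59) = -140*(-59) = 8260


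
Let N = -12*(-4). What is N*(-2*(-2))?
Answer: 192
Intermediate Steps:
N = 48
N*(-2*(-2)) = 48*(-2*(-2)) = 48*4 = 192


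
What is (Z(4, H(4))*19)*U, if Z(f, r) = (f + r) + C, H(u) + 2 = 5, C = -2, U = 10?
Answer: 950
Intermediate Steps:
H(u) = 3 (H(u) = -2 + 5 = 3)
Z(f, r) = -2 + f + r (Z(f, r) = (f + r) - 2 = -2 + f + r)
(Z(4, H(4))*19)*U = ((-2 + 4 + 3)*19)*10 = (5*19)*10 = 95*10 = 950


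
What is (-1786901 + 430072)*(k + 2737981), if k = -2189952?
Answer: -743581640041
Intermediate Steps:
(-1786901 + 430072)*(k + 2737981) = (-1786901 + 430072)*(-2189952 + 2737981) = -1356829*548029 = -743581640041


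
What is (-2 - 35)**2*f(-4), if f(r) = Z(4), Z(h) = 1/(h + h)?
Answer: 1369/8 ≈ 171.13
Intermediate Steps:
Z(h) = 1/(2*h)
f(r) = 1/8 (f(r) = (1/2)/4 = (1/2)*(1/4) = 1/8)
(-2 - 35)**2*f(-4) = (-2 - 35)**2*(1/8) = (-37)**2*(1/8) = 1369*(1/8) = 1369/8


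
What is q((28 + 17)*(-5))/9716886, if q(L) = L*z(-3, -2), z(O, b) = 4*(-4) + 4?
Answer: 150/539827 ≈ 0.00027787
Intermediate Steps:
z(O, b) = -12 (z(O, b) = -16 + 4 = -12)
q(L) = -12*L (q(L) = L*(-12) = -12*L)
q((28 + 17)*(-5))/9716886 = -12*(28 + 17)*(-5)/9716886 = -540*(-5)*(1/9716886) = -12*(-225)*(1/9716886) = 2700*(1/9716886) = 150/539827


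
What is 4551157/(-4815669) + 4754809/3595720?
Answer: 6532900054181/17315797336680 ≈ 0.37728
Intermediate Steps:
4551157/(-4815669) + 4754809/3595720 = 4551157*(-1/4815669) + 4754809*(1/3595720) = -4551157/4815669 + 4754809/3595720 = 6532900054181/17315797336680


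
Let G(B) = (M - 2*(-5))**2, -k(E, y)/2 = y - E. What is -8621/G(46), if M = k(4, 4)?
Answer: -8621/100 ≈ -86.210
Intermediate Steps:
k(E, y) = -2*y + 2*E (k(E, y) = -2*(y - E) = -2*y + 2*E)
M = 0 (M = -2*4 + 2*4 = -8 + 8 = 0)
G(B) = 100 (G(B) = (0 - 2*(-5))**2 = (0 + 10)**2 = 10**2 = 100)
-8621/G(46) = -8621/100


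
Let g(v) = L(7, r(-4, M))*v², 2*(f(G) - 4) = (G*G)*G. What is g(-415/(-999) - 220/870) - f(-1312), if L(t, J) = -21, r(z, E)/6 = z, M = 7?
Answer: 315920076020269253/279772947 ≈ 1.1292e+9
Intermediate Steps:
r(z, E) = 6*z
f(G) = 4 + G³/2 (f(G) = 4 + ((G*G)*G)/2 = 4 + (G²*G)/2 = 4 + G³/2)
g(v) = -21*v²
g(-415/(-999) - 220/870) - f(-1312) = -21*(-415/(-999) - 220/870)² - (4 + (½)*(-1312)³) = -21*(-415*(-1/999) - 220*1/870)² - (4 + (½)*(-2258403328)) = -21*(415/999 - 22/87)² - (4 - 1129201664) = -21*(4709/28971)² - 1*(-1129201660) = -21*22174681/839318841 + 1129201660 = -155222767/279772947 + 1129201660 = 315920076020269253/279772947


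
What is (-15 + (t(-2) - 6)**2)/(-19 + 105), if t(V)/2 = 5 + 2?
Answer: 49/86 ≈ 0.56977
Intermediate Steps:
t(V) = 14 (t(V) = 2*(5 + 2) = 2*7 = 14)
(-15 + (t(-2) - 6)**2)/(-19 + 105) = (-15 + (14 - 6)**2)/(-19 + 105) = (-15 + 8**2)/86 = (-15 + 64)*(1/86) = 49*(1/86) = 49/86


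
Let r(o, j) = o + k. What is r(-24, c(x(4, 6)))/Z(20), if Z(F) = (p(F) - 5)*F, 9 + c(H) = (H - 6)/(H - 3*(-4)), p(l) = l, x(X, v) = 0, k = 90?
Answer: 11/50 ≈ 0.22000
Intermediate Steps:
c(H) = -9 + (-6 + H)/(12 + H) (c(H) = -9 + (H - 6)/(H - 3*(-4)) = -9 + (-6 + H)/(H + 12) = -9 + (-6 + H)/(12 + H))
Z(F) = F*(-5 + F) (Z(F) = (F - 5)*F = (-5 + F)*F = F*(-5 + F))
r(o, j) = 90 + o (r(o, j) = o + 90 = 90 + o)
r(-24, c(x(4, 6)))/Z(20) = (90 - 24)/((20*(-5 + 20))) = 66/((20*15)) = 66/300 = 66*(1/300) = 11/50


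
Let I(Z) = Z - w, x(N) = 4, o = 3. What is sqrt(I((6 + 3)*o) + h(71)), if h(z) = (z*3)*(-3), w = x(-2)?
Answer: 2*I*sqrt(154) ≈ 24.819*I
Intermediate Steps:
w = 4
I(Z) = -4 + Z (I(Z) = Z - 1*4 = Z - 4 = -4 + Z)
h(z) = -9*z (h(z) = (3*z)*(-3) = -9*z)
sqrt(I((6 + 3)*o) + h(71)) = sqrt((-4 + (6 + 3)*3) - 9*71) = sqrt((-4 + 9*3) - 639) = sqrt((-4 + 27) - 639) = sqrt(23 - 639) = sqrt(-616) = 2*I*sqrt(154)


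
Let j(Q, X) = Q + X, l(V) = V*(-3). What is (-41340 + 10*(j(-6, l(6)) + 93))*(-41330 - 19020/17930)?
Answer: 3012432964800/1793 ≈ 1.6801e+9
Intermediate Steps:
l(V) = -3*V
(-41340 + 10*(j(-6, l(6)) + 93))*(-41330 - 19020/17930) = (-41340 + 10*((-6 - 3*6) + 93))*(-41330 - 19020/17930) = (-41340 + 10*((-6 - 18) + 93))*(-41330 - 19020*1/17930) = (-41340 + 10*(-24 + 93))*(-41330 - 1902/1793) = (-41340 + 10*69)*(-74106592/1793) = (-41340 + 690)*(-74106592/1793) = -40650*(-74106592/1793) = 3012432964800/1793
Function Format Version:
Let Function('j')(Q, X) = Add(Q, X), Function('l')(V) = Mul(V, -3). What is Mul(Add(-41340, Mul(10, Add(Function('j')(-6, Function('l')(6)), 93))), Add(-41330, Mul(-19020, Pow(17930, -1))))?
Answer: Rational(3012432964800, 1793) ≈ 1.6801e+9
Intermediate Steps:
Function('l')(V) = Mul(-3, V)
Mul(Add(-41340, Mul(10, Add(Function('j')(-6, Function('l')(6)), 93))), Add(-41330, Mul(-19020, Pow(17930, -1)))) = Mul(Add(-41340, Mul(10, Add(Add(-6, Mul(-3, 6)), 93))), Add(-41330, Mul(-19020, Pow(17930, -1)))) = Mul(Add(-41340, Mul(10, Add(Add(-6, -18), 93))), Add(-41330, Mul(-19020, Rational(1, 17930)))) = Mul(Add(-41340, Mul(10, Add(-24, 93))), Add(-41330, Rational(-1902, 1793))) = Mul(Add(-41340, Mul(10, 69)), Rational(-74106592, 1793)) = Mul(Add(-41340, 690), Rational(-74106592, 1793)) = Mul(-40650, Rational(-74106592, 1793)) = Rational(3012432964800, 1793)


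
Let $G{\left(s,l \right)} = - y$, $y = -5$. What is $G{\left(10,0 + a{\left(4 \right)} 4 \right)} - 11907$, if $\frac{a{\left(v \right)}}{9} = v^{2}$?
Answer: $-11902$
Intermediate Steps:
$a{\left(v \right)} = 9 v^{2}$
$G{\left(s,l \right)} = 5$ ($G{\left(s,l \right)} = \left(-1\right) \left(-5\right) = 5$)
$G{\left(10,0 + a{\left(4 \right)} 4 \right)} - 11907 = 5 - 11907 = -11902$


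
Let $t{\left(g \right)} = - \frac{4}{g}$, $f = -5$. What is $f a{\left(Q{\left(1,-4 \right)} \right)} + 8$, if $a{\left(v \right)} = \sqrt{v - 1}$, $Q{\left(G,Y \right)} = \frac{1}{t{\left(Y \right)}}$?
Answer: $8$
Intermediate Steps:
$Q{\left(G,Y \right)} = - \frac{Y}{4}$ ($Q{\left(G,Y \right)} = \frac{1}{\left(-4\right) \frac{1}{Y}} = - \frac{Y}{4}$)
$a{\left(v \right)} = \sqrt{-1 + v}$
$f a{\left(Q{\left(1,-4 \right)} \right)} + 8 = - 5 \sqrt{-1 - -1} + 8 = - 5 \sqrt{-1 + 1} + 8 = - 5 \sqrt{0} + 8 = \left(-5\right) 0 + 8 = 0 + 8 = 8$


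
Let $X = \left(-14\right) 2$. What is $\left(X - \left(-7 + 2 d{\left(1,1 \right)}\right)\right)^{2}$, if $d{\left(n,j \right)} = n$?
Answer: $529$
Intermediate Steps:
$X = -28$
$\left(X - \left(-7 + 2 d{\left(1,1 \right)}\right)\right)^{2} = \left(-28 + \left(7 - 2\right)\right)^{2} = \left(-28 + 5\right)^{2} = \left(-23\right)^{2} = 529$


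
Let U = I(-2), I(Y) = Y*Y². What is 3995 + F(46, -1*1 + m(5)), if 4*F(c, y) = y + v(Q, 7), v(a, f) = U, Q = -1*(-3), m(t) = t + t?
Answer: 15981/4 ≈ 3995.3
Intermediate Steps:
m(t) = 2*t
Q = 3
I(Y) = Y³
U = -8 (U = (-2)³ = -8)
v(a, f) = -8
F(c, y) = -2 + y/4 (F(c, y) = (y - 8)/4 = (-8 + y)/4 = -2 + y/4)
3995 + F(46, -1*1 + m(5)) = 3995 + (-2 + (-1*1 + 2*5)/4) = 3995 + (-2 + (-1 + 10)/4) = 3995 + (-2 + (¼)*9) = 3995 + (-2 + 9/4) = 3995 + ¼ = 15981/4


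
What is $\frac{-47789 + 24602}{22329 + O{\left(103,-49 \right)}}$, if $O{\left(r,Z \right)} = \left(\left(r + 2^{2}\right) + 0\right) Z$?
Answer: $- \frac{23187}{17086} \approx -1.3571$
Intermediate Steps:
$O{\left(r,Z \right)} = Z \left(4 + r\right)$ ($O{\left(r,Z \right)} = \left(\left(r + 4\right) + 0\right) Z = \left(\left(4 + r\right) + 0\right) Z = \left(4 + r\right) Z = Z \left(4 + r\right)$)
$\frac{-47789 + 24602}{22329 + O{\left(103,-49 \right)}} = \frac{-47789 + 24602}{22329 - 49 \left(4 + 103\right)} = - \frac{23187}{22329 - 5243} = - \frac{23187}{17086}$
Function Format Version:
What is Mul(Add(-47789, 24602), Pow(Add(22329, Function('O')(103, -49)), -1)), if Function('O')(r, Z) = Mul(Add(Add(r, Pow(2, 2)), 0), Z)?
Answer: Rational(-23187, 17086) ≈ -1.3571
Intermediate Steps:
Function('O')(r, Z) = Mul(Z, Add(4, r)) (Function('O')(r, Z) = Mul(Add(Add(r, 4), 0), Z) = Mul(Add(Add(4, r), 0), Z) = Mul(Add(4, r), Z) = Mul(Z, Add(4, r)))
Mul(Add(-47789, 24602), Pow(Add(22329, Function('O')(103, -49)), -1)) = Mul(Add(-47789, 24602), Pow(Add(22329, Mul(-49, Add(4, 103))), -1)) = Mul(-23187, Pow(Add(22329, Mul(-49, 107)), -1)) = Mul(-23187, Pow(Add(22329, -5243), -1)) = Mul(-23187, Pow(17086, -1)) = Mul(-23187, Rational(1, 17086)) = Rational(-23187, 17086)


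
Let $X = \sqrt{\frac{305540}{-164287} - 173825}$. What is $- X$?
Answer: $- \frac{i \sqrt{4691624904241405}}{164287} \approx - 416.93 i$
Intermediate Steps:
$X = \frac{i \sqrt{4691624904241405}}{164287}$ ($X = \sqrt{305540 \left(- \frac{1}{164287}\right) - 173825} = \sqrt{- \frac{305540}{164287} - 173825} = \sqrt{- \frac{28557493315}{164287}} = \frac{i \sqrt{4691624904241405}}{164287} \approx 416.93 i$)
$- X = - \frac{i \sqrt{4691624904241405}}{164287}$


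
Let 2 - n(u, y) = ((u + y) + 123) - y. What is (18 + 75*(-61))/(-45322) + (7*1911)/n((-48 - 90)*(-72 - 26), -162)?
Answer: -17551359/19948990 ≈ -0.87981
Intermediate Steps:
n(u, y) = -121 - u (n(u, y) = 2 - (((u + y) + 123) - y) = 2 - ((123 + u + y) - y) = 2 - (123 + u) = 2 + (-123 - u) = -121 - u)
(18 + 75*(-61))/(-45322) + (7*1911)/n((-48 - 90)*(-72 - 26), -162) = (18 + 75*(-61))/(-45322) + (7*1911)/(-121 - (-48 - 90)*(-72 - 26)) = (18 - 4575)*(-1/45322) + 13377/(-121 - (-138)*(-98)) = -4557*(-1/45322) + 13377/(-121 - 1*13524) = 147/1462 + 13377/(-121 - 13524) = 147/1462 + 13377/(-13645) = 147/1462 + 13377*(-1/13645) = 147/1462 - 13377/13645 = -17551359/19948990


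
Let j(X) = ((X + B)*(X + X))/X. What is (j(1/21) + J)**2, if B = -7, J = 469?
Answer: 91336249/441 ≈ 2.0711e+5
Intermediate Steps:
j(X) = -14 + 2*X (j(X) = ((X - 7)*(X + X))/X = ((-7 + X)*(2*X))/X = (2*X*(-7 + X))/X = -14 + 2*X)
(j(1/21) + J)**2 = ((-14 + 2/21) + 469)**2 = (-292/21 + 469)**2 = (9557/21)**2 = 91336249/441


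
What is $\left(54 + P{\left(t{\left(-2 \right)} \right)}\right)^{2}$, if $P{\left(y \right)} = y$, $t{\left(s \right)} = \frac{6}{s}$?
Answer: $2601$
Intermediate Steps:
$\left(54 + P{\left(t{\left(-2 \right)} \right)}\right)^{2} = \left(54 + \frac{6}{-2}\right)^{2} = \left(54 + 6 \left(- \frac{1}{2}\right)\right)^{2} = \left(54 - 3\right)^{2} = 51^{2} = 2601$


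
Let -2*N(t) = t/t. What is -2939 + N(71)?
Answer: -5879/2 ≈ -2939.5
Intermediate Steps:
N(t) = -½ (N(t) = -t/(2*t) = -½*1 = -½)
-2939 + N(71) = -2939 - ½ = -5879/2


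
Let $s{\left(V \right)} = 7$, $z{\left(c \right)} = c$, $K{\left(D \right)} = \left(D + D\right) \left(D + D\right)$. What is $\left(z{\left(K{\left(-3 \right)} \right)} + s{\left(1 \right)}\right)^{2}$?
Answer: $1849$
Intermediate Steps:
$K{\left(D \right)} = 4 D^{2}$ ($K{\left(D \right)} = 2 D 2 D = 4 D^{2}$)
$\left(z{\left(K{\left(-3 \right)} \right)} + s{\left(1 \right)}\right)^{2} = \left(4 \left(-3\right)^{2} + 7\right)^{2} = \left(4 \cdot 9 + 7\right)^{2} = \left(36 + 7\right)^{2} = 43^{2} = 1849$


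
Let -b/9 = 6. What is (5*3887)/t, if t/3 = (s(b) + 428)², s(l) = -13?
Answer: 3887/103335 ≈ 0.037616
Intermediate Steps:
b = -54 (b = -9*6 = -54)
t = 516675 (t = 3*(-13 + 428)² = 3*415² = 3*172225 = 516675)
(5*3887)/t = (5*3887)/516675 = 19435*(1/516675) = 3887/103335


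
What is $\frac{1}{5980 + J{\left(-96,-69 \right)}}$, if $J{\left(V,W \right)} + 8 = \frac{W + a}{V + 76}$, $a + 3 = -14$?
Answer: $\frac{10}{59763} \approx 0.00016733$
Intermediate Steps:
$a = -17$ ($a = -3 - 14 = -17$)
$J{\left(V,W \right)} = -8 + \frac{-17 + W}{76 + V}$ ($J{\left(V,W \right)} = -8 + \frac{W - 17}{V + 76} = -8 + \frac{-17 + W}{76 + V}$)
$\frac{1}{5980 + J{\left(-96,-69 \right)}} = \frac{1}{5980 + \frac{-625 - 69 - -768}{76 - 96}} = \frac{1}{5980 + \frac{-625 - 69 + 768}{-20}} = \frac{1}{5980 - \frac{37}{10}} = \frac{1}{\frac{59763}{10}} = \frac{10}{59763}$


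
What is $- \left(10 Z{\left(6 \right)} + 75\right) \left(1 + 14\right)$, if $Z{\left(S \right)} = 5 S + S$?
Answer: $-6525$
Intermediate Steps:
$Z{\left(S \right)} = 6 S$
$- \left(10 Z{\left(6 \right)} + 75\right) \left(1 + 14\right) = - \left(10 \cdot 6 \cdot 6 + 75\right) \left(1 + 14\right) = - \left(10 \cdot 36 + 75\right) 15 = - \left(360 + 75\right) 15 = - 435 \cdot 15 = \left(-1\right) 6525 = -6525$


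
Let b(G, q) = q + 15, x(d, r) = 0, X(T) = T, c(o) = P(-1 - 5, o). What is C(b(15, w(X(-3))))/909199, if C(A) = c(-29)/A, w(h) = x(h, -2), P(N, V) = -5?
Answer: -1/2727597 ≈ -3.6662e-7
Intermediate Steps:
c(o) = -5
w(h) = 0
b(G, q) = 15 + q
C(A) = -5/A
C(b(15, w(X(-3))))/909199 = -5/(15 + 0)/909199 = -5/15*(1/909199) = -5*1/15*(1/909199) = -1/3*1/909199 = -1/2727597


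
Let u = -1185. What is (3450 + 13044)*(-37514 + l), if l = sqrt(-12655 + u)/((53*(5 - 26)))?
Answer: -618755916 - 21992*I*sqrt(865)/371 ≈ -6.1876e+8 - 1743.4*I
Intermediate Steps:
l = -4*I*sqrt(865)/1113 (l = sqrt(-12655 - 1185)/((53*(5 - 26))) = sqrt(-13840)/((53*(-21))) = (4*I*sqrt(865))/(-1113) = (4*I*sqrt(865))*(-1/1113) = -4*I*sqrt(865)/1113 ≈ -0.1057*I)
(3450 + 13044)*(-37514 + l) = (3450 + 13044)*(-37514 - 4*I*sqrt(865)/1113) = 16494*(-37514 - 4*I*sqrt(865)/1113) = -618755916 - 21992*I*sqrt(865)/371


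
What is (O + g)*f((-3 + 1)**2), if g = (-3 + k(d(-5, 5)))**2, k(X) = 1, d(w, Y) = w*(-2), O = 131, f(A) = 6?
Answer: 810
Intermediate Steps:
d(w, Y) = -2*w
g = 4 (g = (-3 + 1)**2 = (-2)**2 = 4)
(O + g)*f((-3 + 1)**2) = (131 + 4)*6 = 135*6 = 810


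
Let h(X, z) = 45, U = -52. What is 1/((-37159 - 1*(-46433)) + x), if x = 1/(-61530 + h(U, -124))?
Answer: 61485/570211889 ≈ 0.00010783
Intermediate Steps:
x = -1/61485 (x = 1/(-61530 + 45) = 1/(-61485) = -1/61485 ≈ -1.6264e-5)
1/((-37159 - 1*(-46433)) + x) = 1/((-37159 - 1*(-46433)) - 1/61485) = 1/((-37159 + 46433) - 1/61485) = 1/(9274 - 1/61485) = 1/(570211889/61485) = 61485/570211889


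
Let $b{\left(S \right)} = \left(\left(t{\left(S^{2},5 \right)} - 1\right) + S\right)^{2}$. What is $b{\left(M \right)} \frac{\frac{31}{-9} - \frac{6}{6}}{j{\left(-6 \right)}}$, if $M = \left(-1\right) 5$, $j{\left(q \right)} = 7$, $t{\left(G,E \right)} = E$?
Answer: $- \frac{40}{63} \approx -0.63492$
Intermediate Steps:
$M = -5$
$b{\left(S \right)} = \left(4 + S\right)^{2}$ ($b{\left(S \right)} = \left(\left(5 - 1\right) + S\right)^{2} = \left(4 + S\right)^{2}$)
$b{\left(M \right)} \frac{\frac{31}{-9} - \frac{6}{6}}{j{\left(-6 \right)}} = \left(4 - 5\right)^{2} \frac{\frac{31}{-9} - \frac{6}{6}}{7} = \left(-1\right)^{2} \left(31 \left(- \frac{1}{9}\right) - 1\right) \frac{1}{7} = 1 \left(- \frac{31}{9} - 1\right) \frac{1}{7} = 1 \left(\left(- \frac{40}{9}\right) \frac{1}{7}\right) = 1 \left(- \frac{40}{63}\right) = - \frac{40}{63}$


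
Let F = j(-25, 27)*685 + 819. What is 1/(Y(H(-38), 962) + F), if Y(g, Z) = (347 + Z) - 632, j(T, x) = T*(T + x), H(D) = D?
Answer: -1/32754 ≈ -3.0531e-5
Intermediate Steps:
Y(g, Z) = -285 + Z
F = -33431 (F = -25*(-25 + 27)*685 + 819 = -25*2*685 + 819 = -50*685 + 819 = -34250 + 819 = -33431)
1/(Y(H(-38), 962) + F) = 1/((-285 + 962) - 33431) = 1/(677 - 33431) = 1/(-32754) = -1/32754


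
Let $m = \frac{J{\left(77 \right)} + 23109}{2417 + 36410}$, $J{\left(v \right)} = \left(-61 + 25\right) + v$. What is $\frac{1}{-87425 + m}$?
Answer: $- \frac{38827}{3394427325} \approx -1.1438 \cdot 10^{-5}$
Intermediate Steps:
$J{\left(v \right)} = -36 + v$
$m = \frac{23150}{38827}$ ($m = \frac{\left(-36 + 77\right) + 23109}{2417 + 36410} = \frac{41 + 23109}{38827} = 23150 \cdot \frac{1}{38827} = \frac{23150}{38827} \approx 0.59623$)
$\frac{1}{-87425 + m} = \frac{1}{-87425 + \frac{23150}{38827}} = \frac{1}{- \frac{3394427325}{38827}} = - \frac{38827}{3394427325}$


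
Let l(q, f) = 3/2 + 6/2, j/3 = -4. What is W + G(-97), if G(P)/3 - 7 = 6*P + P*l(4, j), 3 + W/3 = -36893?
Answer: -227445/2 ≈ -1.1372e+5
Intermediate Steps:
j = -12 (j = 3*(-4) = -12)
l(q, f) = 9/2 (l(q, f) = 3*(½) + 6*(½) = 3/2 + 3 = 9/2)
W = -110688 (W = -9 + 3*(-36893) = -9 - 110679 = -110688)
G(P) = 21 + 63*P/2 (G(P) = 21 + 3*(6*P + P*(9/2)) = 21 + 3*(6*P + 9*P/2) = 21 + 3*(21*P/2) = 21 + 63*P/2)
W + G(-97) = -110688 + (21 + (63/2)*(-97)) = -110688 + (21 - 6111/2) = -110688 - 6069/2 = -227445/2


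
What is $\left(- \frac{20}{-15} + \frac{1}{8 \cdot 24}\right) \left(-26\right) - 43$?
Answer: $- \frac{7469}{96} \approx -77.802$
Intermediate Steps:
$\left(- \frac{20}{-15} + \frac{1}{8 \cdot 24}\right) \left(-26\right) - 43 = \left(\left(-20\right) \left(- \frac{1}{15}\right) + \frac{1}{8} \cdot \frac{1}{24}\right) \left(-26\right) - 43 = \left(\frac{4}{3} + \frac{1}{192}\right) \left(-26\right) - 43 = \frac{257}{192} \left(-26\right) - 43 = - \frac{3341}{96} - 43 = - \frac{7469}{96}$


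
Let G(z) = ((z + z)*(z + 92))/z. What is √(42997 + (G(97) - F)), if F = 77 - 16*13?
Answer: 3*√4834 ≈ 208.58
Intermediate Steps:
F = -131 (F = 77 - 208 = -131)
G(z) = 184 + 2*z (G(z) = ((2*z)*(92 + z))/z = (2*z*(92 + z))/z = 184 + 2*z)
√(42997 + (G(97) - F)) = √(42997 + ((184 + 2*97) - 1*(-131))) = √(42997 + ((184 + 194) + 131)) = √(42997 + (378 + 131)) = √(42997 + 509) = √43506 = 3*√4834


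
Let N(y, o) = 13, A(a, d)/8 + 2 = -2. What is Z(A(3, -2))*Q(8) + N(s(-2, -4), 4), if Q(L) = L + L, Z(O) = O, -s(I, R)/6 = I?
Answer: -499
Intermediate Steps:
s(I, R) = -6*I
A(a, d) = -32 (A(a, d) = -16 + 8*(-2) = -16 - 16 = -32)
Q(L) = 2*L
Z(A(3, -2))*Q(8) + N(s(-2, -4), 4) = -64*8 + 13 = -32*16 + 13 = -512 + 13 = -499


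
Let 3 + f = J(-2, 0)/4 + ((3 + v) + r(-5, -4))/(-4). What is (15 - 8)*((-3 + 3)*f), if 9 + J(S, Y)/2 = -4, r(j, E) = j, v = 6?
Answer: 0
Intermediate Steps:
J(S, Y) = -26 (J(S, Y) = -18 + 2*(-4) = -18 - 8 = -26)
f = -21/2 (f = -3 + (-26/4 + ((3 + 6) - 5)/(-4)) = -3 + (-26*1/4 + (9 - 5)*(-1/4)) = -3 + (-13/2 + 4*(-1/4)) = -3 + (-13/2 - 1) = -3 - 15/2 = -21/2 ≈ -10.500)
(15 - 8)*((-3 + 3)*f) = (15 - 8)*((-3 + 3)*(-21/2)) = 7*(0*(-21/2)) = 7*0 = 0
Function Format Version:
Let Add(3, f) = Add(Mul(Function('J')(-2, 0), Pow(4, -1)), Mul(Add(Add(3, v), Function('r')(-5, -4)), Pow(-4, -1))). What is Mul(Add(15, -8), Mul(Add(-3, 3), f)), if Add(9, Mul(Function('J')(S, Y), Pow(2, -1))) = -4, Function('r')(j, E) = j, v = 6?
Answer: 0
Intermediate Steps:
Function('J')(S, Y) = -26 (Function('J')(S, Y) = Add(-18, Mul(2, -4)) = Add(-18, -8) = -26)
f = Rational(-21, 2) (f = Add(-3, Add(Mul(-26, Pow(4, -1)), Mul(Add(Add(3, 6), -5), Pow(-4, -1)))) = Add(-3, Add(Mul(-26, Rational(1, 4)), Mul(Add(9, -5), Rational(-1, 4)))) = Add(-3, Add(Rational(-13, 2), Mul(4, Rational(-1, 4)))) = Add(-3, Add(Rational(-13, 2), -1)) = Add(-3, Rational(-15, 2)) = Rational(-21, 2) ≈ -10.500)
Mul(Add(15, -8), Mul(Add(-3, 3), f)) = Mul(Add(15, -8), Mul(Add(-3, 3), Rational(-21, 2))) = Mul(7, Mul(0, Rational(-21, 2))) = Mul(7, 0) = 0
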